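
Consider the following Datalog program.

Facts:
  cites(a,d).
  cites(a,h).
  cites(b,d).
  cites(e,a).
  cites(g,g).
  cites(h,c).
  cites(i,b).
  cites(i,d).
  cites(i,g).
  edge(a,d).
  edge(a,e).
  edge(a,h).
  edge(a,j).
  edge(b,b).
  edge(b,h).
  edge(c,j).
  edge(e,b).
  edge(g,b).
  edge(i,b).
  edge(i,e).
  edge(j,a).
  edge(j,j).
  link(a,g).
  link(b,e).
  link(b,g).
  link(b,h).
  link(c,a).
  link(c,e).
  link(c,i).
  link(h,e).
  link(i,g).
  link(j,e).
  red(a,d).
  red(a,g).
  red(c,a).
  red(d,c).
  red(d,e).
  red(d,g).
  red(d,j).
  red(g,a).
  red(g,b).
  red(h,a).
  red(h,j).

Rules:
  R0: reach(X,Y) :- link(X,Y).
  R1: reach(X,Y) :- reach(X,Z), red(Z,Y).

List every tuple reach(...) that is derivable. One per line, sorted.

reach(a,a)
reach(a,b)
reach(a,c)
reach(a,d)
reach(a,e)
reach(a,g)
reach(a,j)
reach(b,a)
reach(b,b)
reach(b,c)
reach(b,d)
reach(b,e)
reach(b,g)
reach(b,h)
reach(b,j)
reach(c,a)
reach(c,b)
reach(c,c)
reach(c,d)
reach(c,e)
reach(c,g)
reach(c,i)
reach(c,j)
reach(h,e)
reach(i,a)
reach(i,b)
reach(i,c)
reach(i,d)
reach(i,e)
reach(i,g)
reach(i,j)
reach(j,e)

round 1: derive reach(a,g) via R0 from link(a,g)
round 1: derive reach(b,e) via R0 from link(b,e)
round 1: derive reach(b,g) via R0 from link(b,g)
round 1: derive reach(b,h) via R0 from link(b,h)
round 1: derive reach(c,a) via R0 from link(c,a)
round 1: derive reach(c,e) via R0 from link(c,e)
round 1: derive reach(c,i) via R0 from link(c,i)
round 1: derive reach(h,e) via R0 from link(h,e)
round 1: derive reach(i,g) via R0 from link(i,g)
round 1: derive reach(j,e) via R0 from link(j,e)
round 2: derive reach(a,a) via R1 from reach(a,g), red(g,a)
round 2: derive reach(a,b) via R1 from reach(a,g), red(g,b)
round 2: derive reach(b,a) via R1 from reach(b,g), red(g,a)
round 2: derive reach(b,b) via R1 from reach(b,g), red(g,b)
round 2: derive reach(b,j) via R1 from reach(b,h), red(h,j)
round 2: derive reach(c,d) via R1 from reach(c,a), red(a,d)
round 2: derive reach(c,g) via R1 from reach(c,a), red(a,g)
round 2: derive reach(i,a) via R1 from reach(i,g), red(g,a)
round 2: derive reach(i,b) via R1 from reach(i,g), red(g,b)
round 3: derive reach(a,d) via R1 from reach(a,a), red(a,d)
round 3: derive reach(b,d) via R1 from reach(b,a), red(a,d)
round 3: derive reach(c,b) via R1 from reach(c,g), red(g,b)
round 3: derive reach(c,c) via R1 from reach(c,d), red(d,c)
round 3: derive reach(c,j) via R1 from reach(c,d), red(d,j)
round 3: derive reach(i,d) via R1 from reach(i,a), red(a,d)
round 4: derive reach(a,c) via R1 from reach(a,d), red(d,c)
round 4: derive reach(a,e) via R1 from reach(a,d), red(d,e)
round 4: derive reach(a,j) via R1 from reach(a,d), red(d,j)
round 4: derive reach(b,c) via R1 from reach(b,d), red(d,c)
round 4: derive reach(i,c) via R1 from reach(i,d), red(d,c)
round 4: derive reach(i,e) via R1 from reach(i,d), red(d,e)
round 4: derive reach(i,j) via R1 from reach(i,d), red(d,j)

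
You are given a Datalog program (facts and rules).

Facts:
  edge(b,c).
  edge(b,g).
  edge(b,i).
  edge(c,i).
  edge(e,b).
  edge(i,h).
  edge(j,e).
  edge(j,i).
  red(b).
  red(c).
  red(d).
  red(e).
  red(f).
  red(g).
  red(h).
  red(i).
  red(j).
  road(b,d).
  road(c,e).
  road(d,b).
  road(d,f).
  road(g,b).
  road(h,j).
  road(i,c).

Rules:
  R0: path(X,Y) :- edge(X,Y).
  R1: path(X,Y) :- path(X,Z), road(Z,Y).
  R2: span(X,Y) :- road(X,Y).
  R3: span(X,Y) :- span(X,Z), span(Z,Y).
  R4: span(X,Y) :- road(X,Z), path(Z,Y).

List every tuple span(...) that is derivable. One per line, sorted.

round 1: derive path(b,c) via R0 from edge(b,c)
round 1: derive path(b,g) via R0 from edge(b,g)
round 1: derive path(b,i) via R0 from edge(b,i)
round 1: derive path(c,i) via R0 from edge(c,i)
round 1: derive path(e,b) via R0 from edge(e,b)
round 1: derive path(i,h) via R0 from edge(i,h)
round 1: derive path(j,e) via R0 from edge(j,e)
round 1: derive path(j,i) via R0 from edge(j,i)
round 1: derive span(b,d) via R2 from road(b,d)
round 1: derive span(c,e) via R2 from road(c,e)
round 1: derive span(d,b) via R2 from road(d,b)
round 1: derive span(d,f) via R2 from road(d,f)
round 1: derive span(g,b) via R2 from road(g,b)
round 1: derive span(h,j) via R2 from road(h,j)
round 1: derive span(i,c) via R2 from road(i,c)
round 2: derive path(b,b) via R1 from path(b,g), road(g,b)
round 2: derive path(b,e) via R1 from path(b,c), road(c,e)
round 2: derive path(c,c) via R1 from path(c,i), road(i,c)
round 2: derive path(e,d) via R1 from path(e,b), road(b,d)
round 2: derive path(i,j) via R1 from path(i,h), road(h,j)
round 2: derive path(j,c) via R1 from path(j,i), road(i,c)
round 2: derive span(b,b) via R3 from span(b,d), span(d,b)
round 2: derive span(b,f) via R3 from span(b,d), span(d,f)
round 2: derive span(d,d) via R3 from span(d,b), span(b,d)
round 2: derive span(g,d) via R3 from span(g,b), span(b,d)
round 2: derive span(i,e) via R3 from span(i,c), span(c,e)
round 2: derive span(c,b) via R4 from road(c,e), path(e,b)
round 2: derive span(d,c) via R4 from road(d,b), path(b,c)
round 2: derive span(d,g) via R4 from road(d,b), path(b,g)
round 2: derive span(d,i) via R4 from road(d,b), path(b,i)
round 2: derive span(g,c) via R4 from road(g,b), path(b,c)
round 2: derive span(g,g) via R4 from road(g,b), path(b,g)
round 2: derive span(g,i) via R4 from road(g,b), path(b,i)
round 2: derive span(h,e) via R4 from road(h,j), path(j,e)
round 2: derive span(h,i) via R4 from road(h,j), path(j,i)
round 2: derive span(i,i) via R4 from road(i,c), path(c,i)
round 3: derive path(b,d) via R1 from path(b,b), road(b,d)
round 3: derive path(c,e) via R1 from path(c,c), road(c,e)
round 3: derive path(e,f) via R1 from path(e,d), road(d,f)
round 3: derive span(b,c) via R3 from span(b,d), span(d,c)
round 3: derive span(b,g) via R3 from span(b,d), span(d,g)
round 3: derive span(b,i) via R3 from span(b,d), span(d,i)
round 3: derive span(c,d) via R3 from span(c,b), span(b,d)
round 3: derive span(c,f) via R3 from span(c,b), span(b,f)
round 3: derive span(d,e) via R3 from span(d,c), span(c,e)
round 3: derive span(g,e) via R3 from span(g,c), span(c,e)
round 3: derive span(g,f) via R3 from span(g,b), span(b,f)
round 3: derive span(h,c) via R3 from span(h,i), span(i,c)
round 3: derive span(i,b) via R3 from span(i,c), span(c,b)
round 4: derive path(b,f) via R1 from path(b,d), road(d,f)
round 4: derive span(b,e) via R3 from span(b,c), span(c,e)
round 4: derive span(c,c) via R3 from span(c,b), span(b,c)
round 4: derive span(c,g) via R3 from span(c,b), span(b,g)
round 4: derive span(c,i) via R3 from span(c,b), span(b,i)
round 4: derive span(h,b) via R3 from span(h,c), span(c,b)
round 4: derive span(h,d) via R3 from span(h,c), span(c,d)
round 4: derive span(h,f) via R3 from span(h,c), span(c,f)
round 4: derive span(i,d) via R3 from span(i,b), span(b,d)
round 4: derive span(i,f) via R3 from span(i,b), span(b,f)
round 4: derive span(i,g) via R3 from span(i,b), span(b,g)
round 5: derive span(h,g) via R3 from span(h,b), span(b,g)

span(b,b)
span(b,c)
span(b,d)
span(b,e)
span(b,f)
span(b,g)
span(b,i)
span(c,b)
span(c,c)
span(c,d)
span(c,e)
span(c,f)
span(c,g)
span(c,i)
span(d,b)
span(d,c)
span(d,d)
span(d,e)
span(d,f)
span(d,g)
span(d,i)
span(g,b)
span(g,c)
span(g,d)
span(g,e)
span(g,f)
span(g,g)
span(g,i)
span(h,b)
span(h,c)
span(h,d)
span(h,e)
span(h,f)
span(h,g)
span(h,i)
span(h,j)
span(i,b)
span(i,c)
span(i,d)
span(i,e)
span(i,f)
span(i,g)
span(i,i)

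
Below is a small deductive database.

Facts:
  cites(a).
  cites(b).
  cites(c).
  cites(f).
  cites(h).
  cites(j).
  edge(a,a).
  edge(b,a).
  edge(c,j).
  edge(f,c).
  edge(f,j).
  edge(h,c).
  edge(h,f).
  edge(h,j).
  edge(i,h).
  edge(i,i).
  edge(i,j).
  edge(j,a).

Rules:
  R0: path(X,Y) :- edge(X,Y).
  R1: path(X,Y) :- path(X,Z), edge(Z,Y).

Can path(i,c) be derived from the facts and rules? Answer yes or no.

yes

round 1: derive path(a,a) via R0 from edge(a,a)
round 1: derive path(b,a) via R0 from edge(b,a)
round 1: derive path(c,j) via R0 from edge(c,j)
round 1: derive path(f,c) via R0 from edge(f,c)
round 1: derive path(f,j) via R0 from edge(f,j)
round 1: derive path(h,c) via R0 from edge(h,c)
round 1: derive path(h,f) via R0 from edge(h,f)
round 1: derive path(h,j) via R0 from edge(h,j)
round 1: derive path(i,h) via R0 from edge(i,h)
round 1: derive path(i,i) via R0 from edge(i,i)
round 1: derive path(i,j) via R0 from edge(i,j)
round 1: derive path(j,a) via R0 from edge(j,a)
round 2: derive path(c,a) via R1 from path(c,j), edge(j,a)
round 2: derive path(f,a) via R1 from path(f,j), edge(j,a)
round 2: derive path(h,a) via R1 from path(h,j), edge(j,a)
round 2: derive path(i,a) via R1 from path(i,j), edge(j,a)
round 2: derive path(i,c) via R1 from path(i,h), edge(h,c)
round 2: derive path(i,f) via R1 from path(i,h), edge(h,f)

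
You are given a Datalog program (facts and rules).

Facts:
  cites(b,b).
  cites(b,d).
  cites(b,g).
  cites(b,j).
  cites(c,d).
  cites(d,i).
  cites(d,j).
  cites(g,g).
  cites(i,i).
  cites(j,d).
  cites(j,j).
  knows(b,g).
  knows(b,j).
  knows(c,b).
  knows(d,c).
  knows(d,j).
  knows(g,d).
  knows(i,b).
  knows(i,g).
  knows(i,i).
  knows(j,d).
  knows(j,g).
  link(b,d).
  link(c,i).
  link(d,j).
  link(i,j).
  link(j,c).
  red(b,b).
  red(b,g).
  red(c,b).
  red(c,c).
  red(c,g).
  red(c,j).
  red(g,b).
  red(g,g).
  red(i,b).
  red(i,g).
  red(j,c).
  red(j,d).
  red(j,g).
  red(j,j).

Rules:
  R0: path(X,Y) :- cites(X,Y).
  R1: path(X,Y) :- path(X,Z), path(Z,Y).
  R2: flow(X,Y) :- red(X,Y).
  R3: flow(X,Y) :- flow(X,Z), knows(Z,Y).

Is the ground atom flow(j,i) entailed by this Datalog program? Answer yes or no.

round 1: derive flow(b,b) via R2 from red(b,b)
round 1: derive flow(b,g) via R2 from red(b,g)
round 1: derive flow(c,b) via R2 from red(c,b)
round 1: derive flow(c,c) via R2 from red(c,c)
round 1: derive flow(c,g) via R2 from red(c,g)
round 1: derive flow(c,j) via R2 from red(c,j)
round 1: derive flow(g,b) via R2 from red(g,b)
round 1: derive flow(g,g) via R2 from red(g,g)
round 1: derive flow(i,b) via R2 from red(i,b)
round 1: derive flow(i,g) via R2 from red(i,g)
round 1: derive flow(j,c) via R2 from red(j,c)
round 1: derive flow(j,d) via R2 from red(j,d)
round 1: derive flow(j,g) via R2 from red(j,g)
round 1: derive flow(j,j) via R2 from red(j,j)
round 2: derive flow(b,d) via R3 from flow(b,g), knows(g,d)
round 2: derive flow(b,j) via R3 from flow(b,b), knows(b,j)
round 2: derive flow(c,d) via R3 from flow(c,g), knows(g,d)
round 2: derive flow(g,d) via R3 from flow(g,g), knows(g,d)
round 2: derive flow(g,j) via R3 from flow(g,b), knows(b,j)
round 2: derive flow(i,d) via R3 from flow(i,g), knows(g,d)
round 2: derive flow(i,j) via R3 from flow(i,b), knows(b,j)
round 2: derive flow(j,b) via R3 from flow(j,c), knows(c,b)
round 3: derive flow(b,c) via R3 from flow(b,d), knows(d,c)
round 3: derive flow(g,c) via R3 from flow(g,d), knows(d,c)
round 3: derive flow(i,c) via R3 from flow(i,d), knows(d,c)

no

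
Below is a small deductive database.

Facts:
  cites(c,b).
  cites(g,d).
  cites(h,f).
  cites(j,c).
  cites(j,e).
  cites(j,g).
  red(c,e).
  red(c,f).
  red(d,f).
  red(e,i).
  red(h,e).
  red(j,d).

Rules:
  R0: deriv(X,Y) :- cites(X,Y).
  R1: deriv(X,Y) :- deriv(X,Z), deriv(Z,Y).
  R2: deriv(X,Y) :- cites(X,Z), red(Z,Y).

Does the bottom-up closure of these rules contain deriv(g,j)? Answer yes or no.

round 1: derive deriv(c,b) via R0 from cites(c,b)
round 1: derive deriv(g,d) via R0 from cites(g,d)
round 1: derive deriv(h,f) via R0 from cites(h,f)
round 1: derive deriv(j,c) via R0 from cites(j,c)
round 1: derive deriv(j,e) via R0 from cites(j,e)
round 1: derive deriv(j,g) via R0 from cites(j,g)
round 1: derive deriv(g,f) via R2 from cites(g,d), red(d,f)
round 1: derive deriv(j,f) via R2 from cites(j,c), red(c,f)
round 1: derive deriv(j,i) via R2 from cites(j,e), red(e,i)
round 2: derive deriv(j,b) via R1 from deriv(j,c), deriv(c,b)
round 2: derive deriv(j,d) via R1 from deriv(j,g), deriv(g,d)

no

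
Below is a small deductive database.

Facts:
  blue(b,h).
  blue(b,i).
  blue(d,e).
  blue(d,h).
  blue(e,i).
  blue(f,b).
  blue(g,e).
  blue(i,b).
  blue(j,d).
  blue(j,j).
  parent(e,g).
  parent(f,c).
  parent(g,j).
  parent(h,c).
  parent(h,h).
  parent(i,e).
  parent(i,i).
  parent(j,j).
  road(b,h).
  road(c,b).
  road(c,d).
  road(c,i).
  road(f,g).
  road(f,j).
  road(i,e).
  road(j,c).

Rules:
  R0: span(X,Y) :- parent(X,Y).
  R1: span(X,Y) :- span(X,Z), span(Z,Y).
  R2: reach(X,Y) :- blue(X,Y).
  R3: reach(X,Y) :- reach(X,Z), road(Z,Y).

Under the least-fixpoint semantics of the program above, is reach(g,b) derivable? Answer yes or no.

no

round 1: derive reach(b,h) via R2 from blue(b,h)
round 1: derive reach(b,i) via R2 from blue(b,i)
round 1: derive reach(d,e) via R2 from blue(d,e)
round 1: derive reach(d,h) via R2 from blue(d,h)
round 1: derive reach(e,i) via R2 from blue(e,i)
round 1: derive reach(f,b) via R2 from blue(f,b)
round 1: derive reach(g,e) via R2 from blue(g,e)
round 1: derive reach(i,b) via R2 from blue(i,b)
round 1: derive reach(j,d) via R2 from blue(j,d)
round 1: derive reach(j,j) via R2 from blue(j,j)
round 2: derive reach(b,e) via R3 from reach(b,i), road(i,e)
round 2: derive reach(e,e) via R3 from reach(e,i), road(i,e)
round 2: derive reach(f,h) via R3 from reach(f,b), road(b,h)
round 2: derive reach(i,h) via R3 from reach(i,b), road(b,h)
round 2: derive reach(j,c) via R3 from reach(j,j), road(j,c)
round 3: derive reach(j,b) via R3 from reach(j,c), road(c,b)
round 3: derive reach(j,i) via R3 from reach(j,c), road(c,i)
round 4: derive reach(j,e) via R3 from reach(j,i), road(i,e)
round 4: derive reach(j,h) via R3 from reach(j,b), road(b,h)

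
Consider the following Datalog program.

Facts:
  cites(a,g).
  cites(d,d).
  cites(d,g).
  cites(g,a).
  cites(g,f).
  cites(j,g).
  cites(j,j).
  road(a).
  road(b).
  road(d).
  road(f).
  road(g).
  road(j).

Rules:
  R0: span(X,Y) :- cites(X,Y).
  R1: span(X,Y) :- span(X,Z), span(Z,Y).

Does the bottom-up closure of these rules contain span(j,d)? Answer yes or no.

round 1: derive span(a,g) via R0 from cites(a,g)
round 1: derive span(d,d) via R0 from cites(d,d)
round 1: derive span(d,g) via R0 from cites(d,g)
round 1: derive span(g,a) via R0 from cites(g,a)
round 1: derive span(g,f) via R0 from cites(g,f)
round 1: derive span(j,g) via R0 from cites(j,g)
round 1: derive span(j,j) via R0 from cites(j,j)
round 2: derive span(a,a) via R1 from span(a,g), span(g,a)
round 2: derive span(a,f) via R1 from span(a,g), span(g,f)
round 2: derive span(d,a) via R1 from span(d,g), span(g,a)
round 2: derive span(d,f) via R1 from span(d,g), span(g,f)
round 2: derive span(g,g) via R1 from span(g,a), span(a,g)
round 2: derive span(j,a) via R1 from span(j,g), span(g,a)
round 2: derive span(j,f) via R1 from span(j,g), span(g,f)

no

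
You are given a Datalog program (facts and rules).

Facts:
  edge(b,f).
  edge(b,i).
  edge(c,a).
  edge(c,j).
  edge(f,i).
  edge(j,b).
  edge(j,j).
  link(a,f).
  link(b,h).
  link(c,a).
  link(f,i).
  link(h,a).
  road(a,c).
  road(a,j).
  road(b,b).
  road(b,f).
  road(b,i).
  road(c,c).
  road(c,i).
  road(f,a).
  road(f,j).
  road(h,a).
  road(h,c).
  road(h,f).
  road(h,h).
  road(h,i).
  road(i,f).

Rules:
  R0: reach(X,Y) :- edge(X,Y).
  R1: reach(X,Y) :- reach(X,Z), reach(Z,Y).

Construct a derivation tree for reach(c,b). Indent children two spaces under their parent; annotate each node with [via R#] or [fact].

reach(c,b)  [via R1]
  reach(c,j)  [via R0]
    edge(c,j)  [fact]
  reach(j,b)  [via R0]
    edge(j,b)  [fact]

round 1: derive reach(b,f) via R0 from edge(b,f)
round 1: derive reach(b,i) via R0 from edge(b,i)
round 1: derive reach(c,a) via R0 from edge(c,a)
round 1: derive reach(c,j) via R0 from edge(c,j)
round 1: derive reach(f,i) via R0 from edge(f,i)
round 1: derive reach(j,b) via R0 from edge(j,b)
round 1: derive reach(j,j) via R0 from edge(j,j)
round 2: derive reach(c,b) via R1 from reach(c,j), reach(j,b)
round 2: derive reach(j,f) via R1 from reach(j,b), reach(b,f)
round 2: derive reach(j,i) via R1 from reach(j,b), reach(b,i)
round 3: derive reach(c,f) via R1 from reach(c,b), reach(b,f)
round 3: derive reach(c,i) via R1 from reach(c,b), reach(b,i)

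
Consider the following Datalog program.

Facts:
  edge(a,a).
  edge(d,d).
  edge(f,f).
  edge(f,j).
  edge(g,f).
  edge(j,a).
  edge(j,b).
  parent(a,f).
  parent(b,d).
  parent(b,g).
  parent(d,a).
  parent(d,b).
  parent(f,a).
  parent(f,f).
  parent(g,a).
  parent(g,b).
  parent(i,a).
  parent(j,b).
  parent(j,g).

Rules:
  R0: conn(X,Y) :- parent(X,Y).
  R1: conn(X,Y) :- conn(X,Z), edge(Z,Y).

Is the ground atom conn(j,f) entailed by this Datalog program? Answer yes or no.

round 1: derive conn(a,f) via R0 from parent(a,f)
round 1: derive conn(b,d) via R0 from parent(b,d)
round 1: derive conn(b,g) via R0 from parent(b,g)
round 1: derive conn(d,a) via R0 from parent(d,a)
round 1: derive conn(d,b) via R0 from parent(d,b)
round 1: derive conn(f,a) via R0 from parent(f,a)
round 1: derive conn(f,f) via R0 from parent(f,f)
round 1: derive conn(g,a) via R0 from parent(g,a)
round 1: derive conn(g,b) via R0 from parent(g,b)
round 1: derive conn(i,a) via R0 from parent(i,a)
round 1: derive conn(j,b) via R0 from parent(j,b)
round 1: derive conn(j,g) via R0 from parent(j,g)
round 2: derive conn(a,j) via R1 from conn(a,f), edge(f,j)
round 2: derive conn(b,f) via R1 from conn(b,g), edge(g,f)
round 2: derive conn(f,j) via R1 from conn(f,f), edge(f,j)
round 2: derive conn(j,f) via R1 from conn(j,g), edge(g,f)
round 3: derive conn(a,a) via R1 from conn(a,j), edge(j,a)
round 3: derive conn(a,b) via R1 from conn(a,j), edge(j,b)
round 3: derive conn(b,j) via R1 from conn(b,f), edge(f,j)
round 3: derive conn(f,b) via R1 from conn(f,j), edge(j,b)
round 3: derive conn(j,j) via R1 from conn(j,f), edge(f,j)
round 4: derive conn(b,a) via R1 from conn(b,j), edge(j,a)
round 4: derive conn(b,b) via R1 from conn(b,j), edge(j,b)
round 4: derive conn(j,a) via R1 from conn(j,j), edge(j,a)

yes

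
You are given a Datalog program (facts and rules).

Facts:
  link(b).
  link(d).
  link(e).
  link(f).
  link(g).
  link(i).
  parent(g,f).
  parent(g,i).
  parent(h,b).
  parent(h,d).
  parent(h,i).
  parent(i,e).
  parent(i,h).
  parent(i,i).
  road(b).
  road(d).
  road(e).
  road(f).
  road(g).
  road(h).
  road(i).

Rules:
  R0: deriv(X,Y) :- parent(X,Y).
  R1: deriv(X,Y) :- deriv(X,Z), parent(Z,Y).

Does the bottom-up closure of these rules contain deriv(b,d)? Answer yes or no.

round 1: derive deriv(g,f) via R0 from parent(g,f)
round 1: derive deriv(g,i) via R0 from parent(g,i)
round 1: derive deriv(h,b) via R0 from parent(h,b)
round 1: derive deriv(h,d) via R0 from parent(h,d)
round 1: derive deriv(h,i) via R0 from parent(h,i)
round 1: derive deriv(i,e) via R0 from parent(i,e)
round 1: derive deriv(i,h) via R0 from parent(i,h)
round 1: derive deriv(i,i) via R0 from parent(i,i)
round 2: derive deriv(g,e) via R1 from deriv(g,i), parent(i,e)
round 2: derive deriv(g,h) via R1 from deriv(g,i), parent(i,h)
round 2: derive deriv(h,e) via R1 from deriv(h,i), parent(i,e)
round 2: derive deriv(h,h) via R1 from deriv(h,i), parent(i,h)
round 2: derive deriv(i,b) via R1 from deriv(i,h), parent(h,b)
round 2: derive deriv(i,d) via R1 from deriv(i,h), parent(h,d)
round 3: derive deriv(g,b) via R1 from deriv(g,h), parent(h,b)
round 3: derive deriv(g,d) via R1 from deriv(g,h), parent(h,d)

no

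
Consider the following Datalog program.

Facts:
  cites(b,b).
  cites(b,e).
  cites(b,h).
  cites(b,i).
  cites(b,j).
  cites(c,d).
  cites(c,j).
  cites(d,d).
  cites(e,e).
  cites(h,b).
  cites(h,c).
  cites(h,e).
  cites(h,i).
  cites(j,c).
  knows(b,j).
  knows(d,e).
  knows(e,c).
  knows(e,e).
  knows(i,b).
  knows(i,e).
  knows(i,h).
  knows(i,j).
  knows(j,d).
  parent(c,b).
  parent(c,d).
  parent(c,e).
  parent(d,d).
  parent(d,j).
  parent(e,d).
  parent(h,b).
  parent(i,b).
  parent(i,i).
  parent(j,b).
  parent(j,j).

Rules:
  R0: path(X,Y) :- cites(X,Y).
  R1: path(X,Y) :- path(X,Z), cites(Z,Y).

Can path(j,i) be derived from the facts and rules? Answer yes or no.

round 1: derive path(b,b) via R0 from cites(b,b)
round 1: derive path(b,e) via R0 from cites(b,e)
round 1: derive path(b,h) via R0 from cites(b,h)
round 1: derive path(b,i) via R0 from cites(b,i)
round 1: derive path(b,j) via R0 from cites(b,j)
round 1: derive path(c,d) via R0 from cites(c,d)
round 1: derive path(c,j) via R0 from cites(c,j)
round 1: derive path(d,d) via R0 from cites(d,d)
round 1: derive path(e,e) via R0 from cites(e,e)
round 1: derive path(h,b) via R0 from cites(h,b)
round 1: derive path(h,c) via R0 from cites(h,c)
round 1: derive path(h,e) via R0 from cites(h,e)
round 1: derive path(h,i) via R0 from cites(h,i)
round 1: derive path(j,c) via R0 from cites(j,c)
round 2: derive path(b,c) via R1 from path(b,h), cites(h,c)
round 2: derive path(c,c) via R1 from path(c,j), cites(j,c)
round 2: derive path(h,d) via R1 from path(h,c), cites(c,d)
round 2: derive path(h,h) via R1 from path(h,b), cites(b,h)
round 2: derive path(h,j) via R1 from path(h,b), cites(b,j)
round 2: derive path(j,d) via R1 from path(j,c), cites(c,d)
round 2: derive path(j,j) via R1 from path(j,c), cites(c,j)
round 3: derive path(b,d) via R1 from path(b,c), cites(c,d)

no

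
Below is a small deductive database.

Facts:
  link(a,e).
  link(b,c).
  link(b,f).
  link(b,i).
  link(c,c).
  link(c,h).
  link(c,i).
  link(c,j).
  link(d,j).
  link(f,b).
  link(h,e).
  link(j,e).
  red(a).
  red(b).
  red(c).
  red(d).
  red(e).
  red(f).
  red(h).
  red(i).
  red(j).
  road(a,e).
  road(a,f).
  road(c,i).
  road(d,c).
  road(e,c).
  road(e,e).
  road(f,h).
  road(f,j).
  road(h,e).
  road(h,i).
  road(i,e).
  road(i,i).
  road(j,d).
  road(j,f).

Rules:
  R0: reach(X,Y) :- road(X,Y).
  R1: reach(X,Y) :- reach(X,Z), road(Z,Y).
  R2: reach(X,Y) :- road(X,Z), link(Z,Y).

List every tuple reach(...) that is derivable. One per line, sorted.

round 1: derive reach(a,e) via R0 from road(a,e)
round 1: derive reach(a,f) via R0 from road(a,f)
round 1: derive reach(c,i) via R0 from road(c,i)
round 1: derive reach(d,c) via R0 from road(d,c)
round 1: derive reach(e,c) via R0 from road(e,c)
round 1: derive reach(e,e) via R0 from road(e,e)
round 1: derive reach(f,h) via R0 from road(f,h)
round 1: derive reach(f,j) via R0 from road(f,j)
round 1: derive reach(h,e) via R0 from road(h,e)
round 1: derive reach(h,i) via R0 from road(h,i)
round 1: derive reach(i,e) via R0 from road(i,e)
round 1: derive reach(i,i) via R0 from road(i,i)
round 1: derive reach(j,d) via R0 from road(j,d)
round 1: derive reach(j,f) via R0 from road(j,f)
round 1: derive reach(a,b) via R2 from road(a,f), link(f,b)
round 1: derive reach(d,h) via R2 from road(d,c), link(c,h)
round 1: derive reach(d,i) via R2 from road(d,c), link(c,i)
round 1: derive reach(d,j) via R2 from road(d,c), link(c,j)
round 1: derive reach(e,h) via R2 from road(e,c), link(c,h)
round 1: derive reach(e,i) via R2 from road(e,c), link(c,i)
round 1: derive reach(e,j) via R2 from road(e,c), link(c,j)
round 1: derive reach(f,e) via R2 from road(f,h), link(h,e)
round 1: derive reach(j,b) via R2 from road(j,f), link(f,b)
round 1: derive reach(j,j) via R2 from road(j,d), link(d,j)
round 2: derive reach(a,c) via R1 from reach(a,e), road(e,c)
round 2: derive reach(a,h) via R1 from reach(a,f), road(f,h)
round 2: derive reach(a,j) via R1 from reach(a,f), road(f,j)
round 2: derive reach(c,e) via R1 from reach(c,i), road(i,e)
round 2: derive reach(d,d) via R1 from reach(d,j), road(j,d)
round 2: derive reach(d,e) via R1 from reach(d,h), road(h,e)
round 2: derive reach(d,f) via R1 from reach(d,j), road(j,f)
round 2: derive reach(e,d) via R1 from reach(e,j), road(j,d)
round 2: derive reach(e,f) via R1 from reach(e,j), road(j,f)
round 2: derive reach(f,c) via R1 from reach(f,e), road(e,c)
round 2: derive reach(f,d) via R1 from reach(f,j), road(j,d)
round 2: derive reach(f,f) via R1 from reach(f,j), road(j,f)
round 2: derive reach(f,i) via R1 from reach(f,h), road(h,i)
round 2: derive reach(h,c) via R1 from reach(h,e), road(e,c)
round 2: derive reach(i,c) via R1 from reach(i,e), road(e,c)
round 2: derive reach(j,c) via R1 from reach(j,d), road(d,c)
round 2: derive reach(j,h) via R1 from reach(j,f), road(f,h)
round 3: derive reach(a,d) via R1 from reach(a,j), road(j,d)
round 3: derive reach(a,i) via R1 from reach(a,c), road(c,i)
round 3: derive reach(c,c) via R1 from reach(c,e), road(e,c)
round 3: derive reach(j,e) via R1 from reach(j,h), road(h,e)
round 3: derive reach(j,i) via R1 from reach(j,c), road(c,i)

reach(a,b)
reach(a,c)
reach(a,d)
reach(a,e)
reach(a,f)
reach(a,h)
reach(a,i)
reach(a,j)
reach(c,c)
reach(c,e)
reach(c,i)
reach(d,c)
reach(d,d)
reach(d,e)
reach(d,f)
reach(d,h)
reach(d,i)
reach(d,j)
reach(e,c)
reach(e,d)
reach(e,e)
reach(e,f)
reach(e,h)
reach(e,i)
reach(e,j)
reach(f,c)
reach(f,d)
reach(f,e)
reach(f,f)
reach(f,h)
reach(f,i)
reach(f,j)
reach(h,c)
reach(h,e)
reach(h,i)
reach(i,c)
reach(i,e)
reach(i,i)
reach(j,b)
reach(j,c)
reach(j,d)
reach(j,e)
reach(j,f)
reach(j,h)
reach(j,i)
reach(j,j)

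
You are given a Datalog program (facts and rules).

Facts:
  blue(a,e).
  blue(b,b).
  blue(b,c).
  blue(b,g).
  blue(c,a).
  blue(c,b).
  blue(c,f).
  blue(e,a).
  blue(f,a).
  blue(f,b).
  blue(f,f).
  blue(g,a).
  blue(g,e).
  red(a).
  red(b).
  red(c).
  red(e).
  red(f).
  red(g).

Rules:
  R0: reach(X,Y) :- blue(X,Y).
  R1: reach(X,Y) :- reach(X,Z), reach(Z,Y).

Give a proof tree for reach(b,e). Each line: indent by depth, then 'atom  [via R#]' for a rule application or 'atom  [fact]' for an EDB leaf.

round 1: derive reach(a,e) via R0 from blue(a,e)
round 1: derive reach(b,b) via R0 from blue(b,b)
round 1: derive reach(b,c) via R0 from blue(b,c)
round 1: derive reach(b,g) via R0 from blue(b,g)
round 1: derive reach(c,a) via R0 from blue(c,a)
round 1: derive reach(c,b) via R0 from blue(c,b)
round 1: derive reach(c,f) via R0 from blue(c,f)
round 1: derive reach(e,a) via R0 from blue(e,a)
round 1: derive reach(f,a) via R0 from blue(f,a)
round 1: derive reach(f,b) via R0 from blue(f,b)
round 1: derive reach(f,f) via R0 from blue(f,f)
round 1: derive reach(g,a) via R0 from blue(g,a)
round 1: derive reach(g,e) via R0 from blue(g,e)
round 2: derive reach(a,a) via R1 from reach(a,e), reach(e,a)
round 2: derive reach(b,a) via R1 from reach(b,c), reach(c,a)
round 2: derive reach(b,e) via R1 from reach(b,g), reach(g,e)
round 2: derive reach(b,f) via R1 from reach(b,c), reach(c,f)
round 2: derive reach(c,c) via R1 from reach(c,b), reach(b,c)
round 2: derive reach(c,e) via R1 from reach(c,a), reach(a,e)
round 2: derive reach(c,g) via R1 from reach(c,b), reach(b,g)
round 2: derive reach(e,e) via R1 from reach(e,a), reach(a,e)
round 2: derive reach(f,c) via R1 from reach(f,b), reach(b,c)
round 2: derive reach(f,e) via R1 from reach(f,a), reach(a,e)
round 2: derive reach(f,g) via R1 from reach(f,b), reach(b,g)

reach(b,e)  [via R1]
  reach(b,g)  [via R0]
    blue(b,g)  [fact]
  reach(g,e)  [via R0]
    blue(g,e)  [fact]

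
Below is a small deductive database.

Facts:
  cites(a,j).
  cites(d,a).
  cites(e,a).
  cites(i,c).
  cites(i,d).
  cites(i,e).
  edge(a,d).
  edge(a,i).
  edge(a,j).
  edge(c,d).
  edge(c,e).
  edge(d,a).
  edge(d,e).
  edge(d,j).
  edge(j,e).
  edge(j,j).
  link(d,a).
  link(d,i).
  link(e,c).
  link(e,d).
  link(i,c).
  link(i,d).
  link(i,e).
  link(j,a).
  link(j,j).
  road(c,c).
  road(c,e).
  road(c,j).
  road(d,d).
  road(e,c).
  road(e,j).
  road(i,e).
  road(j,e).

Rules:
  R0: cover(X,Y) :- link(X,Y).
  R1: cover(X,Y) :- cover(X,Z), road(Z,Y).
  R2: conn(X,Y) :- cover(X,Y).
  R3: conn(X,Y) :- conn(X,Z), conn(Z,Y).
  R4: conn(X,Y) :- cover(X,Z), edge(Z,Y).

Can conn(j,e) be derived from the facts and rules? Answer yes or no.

round 1: derive cover(d,a) via R0 from link(d,a)
round 1: derive cover(d,i) via R0 from link(d,i)
round 1: derive cover(e,c) via R0 from link(e,c)
round 1: derive cover(e,d) via R0 from link(e,d)
round 1: derive cover(i,c) via R0 from link(i,c)
round 1: derive cover(i,d) via R0 from link(i,d)
round 1: derive cover(i,e) via R0 from link(i,e)
round 1: derive cover(j,a) via R0 from link(j,a)
round 1: derive cover(j,j) via R0 from link(j,j)
round 2: derive cover(d,e) via R1 from cover(d,i), road(i,e)
round 2: derive cover(e,e) via R1 from cover(e,c), road(c,e)
round 2: derive cover(e,j) via R1 from cover(e,c), road(c,j)
round 2: derive cover(i,j) via R1 from cover(i,c), road(c,j)
round 2: derive cover(j,e) via R1 from cover(j,j), road(j,e)
round 2: derive conn(d,a) via R2 from cover(d,a)
round 2: derive conn(d,i) via R2 from cover(d,i)
round 2: derive conn(e,c) via R2 from cover(e,c)
round 2: derive conn(e,d) via R2 from cover(e,d)
round 2: derive conn(i,c) via R2 from cover(i,c)
round 2: derive conn(i,d) via R2 from cover(i,d)
round 2: derive conn(i,e) via R2 from cover(i,e)
round 2: derive conn(j,a) via R2 from cover(j,a)
round 2: derive conn(j,j) via R2 from cover(j,j)
round 2: derive conn(d,d) via R4 from cover(d,a), edge(a,d)
round 2: derive conn(d,j) via R4 from cover(d,a), edge(a,j)
round 2: derive conn(e,a) via R4 from cover(e,d), edge(d,a)
round 2: derive conn(e,e) via R4 from cover(e,c), edge(c,e)
round 2: derive conn(e,j) via R4 from cover(e,d), edge(d,j)
round 2: derive conn(i,a) via R4 from cover(i,d), edge(d,a)
round 2: derive conn(i,j) via R4 from cover(i,d), edge(d,j)
round 2: derive conn(j,d) via R4 from cover(j,a), edge(a,d)
round 2: derive conn(j,e) via R4 from cover(j,j), edge(j,e)
round 2: derive conn(j,i) via R4 from cover(j,a), edge(a,i)
round 3: derive cover(d,c) via R1 from cover(d,e), road(e,c)
round 3: derive cover(d,j) via R1 from cover(d,e), road(e,j)
round 3: derive cover(j,c) via R1 from cover(j,e), road(e,c)
round 3: derive conn(d,e) via R2 from cover(d,e)
round 3: derive conn(d,c) via R3 from conn(d,i), conn(i,c)
round 3: derive conn(e,i) via R3 from conn(e,d), conn(d,i)
round 3: derive conn(i,i) via R3 from conn(i,d), conn(d,i)
round 3: derive conn(j,c) via R3 from conn(j,e), conn(e,c)

yes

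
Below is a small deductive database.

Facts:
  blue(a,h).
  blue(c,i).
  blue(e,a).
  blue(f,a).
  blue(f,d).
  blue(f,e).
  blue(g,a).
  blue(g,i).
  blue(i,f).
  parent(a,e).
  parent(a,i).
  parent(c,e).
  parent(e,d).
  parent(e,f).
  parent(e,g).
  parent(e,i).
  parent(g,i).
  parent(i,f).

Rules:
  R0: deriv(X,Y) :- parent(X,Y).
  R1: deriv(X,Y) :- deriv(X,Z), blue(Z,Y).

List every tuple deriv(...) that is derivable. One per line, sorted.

deriv(a,a)
deriv(a,d)
deriv(a,e)
deriv(a,f)
deriv(a,h)
deriv(a,i)
deriv(c,a)
deriv(c,e)
deriv(c,h)
deriv(e,a)
deriv(e,d)
deriv(e,e)
deriv(e,f)
deriv(e,g)
deriv(e,h)
deriv(e,i)
deriv(g,a)
deriv(g,d)
deriv(g,e)
deriv(g,f)
deriv(g,h)
deriv(g,i)
deriv(i,a)
deriv(i,d)
deriv(i,e)
deriv(i,f)
deriv(i,h)

round 1: derive deriv(a,e) via R0 from parent(a,e)
round 1: derive deriv(a,i) via R0 from parent(a,i)
round 1: derive deriv(c,e) via R0 from parent(c,e)
round 1: derive deriv(e,d) via R0 from parent(e,d)
round 1: derive deriv(e,f) via R0 from parent(e,f)
round 1: derive deriv(e,g) via R0 from parent(e,g)
round 1: derive deriv(e,i) via R0 from parent(e,i)
round 1: derive deriv(g,i) via R0 from parent(g,i)
round 1: derive deriv(i,f) via R0 from parent(i,f)
round 2: derive deriv(a,a) via R1 from deriv(a,e), blue(e,a)
round 2: derive deriv(a,f) via R1 from deriv(a,i), blue(i,f)
round 2: derive deriv(c,a) via R1 from deriv(c,e), blue(e,a)
round 2: derive deriv(e,a) via R1 from deriv(e,f), blue(f,a)
round 2: derive deriv(e,e) via R1 from deriv(e,f), blue(f,e)
round 2: derive deriv(g,f) via R1 from deriv(g,i), blue(i,f)
round 2: derive deriv(i,a) via R1 from deriv(i,f), blue(f,a)
round 2: derive deriv(i,d) via R1 from deriv(i,f), blue(f,d)
round 2: derive deriv(i,e) via R1 from deriv(i,f), blue(f,e)
round 3: derive deriv(a,d) via R1 from deriv(a,f), blue(f,d)
round 3: derive deriv(a,h) via R1 from deriv(a,a), blue(a,h)
round 3: derive deriv(c,h) via R1 from deriv(c,a), blue(a,h)
round 3: derive deriv(e,h) via R1 from deriv(e,a), blue(a,h)
round 3: derive deriv(g,a) via R1 from deriv(g,f), blue(f,a)
round 3: derive deriv(g,d) via R1 from deriv(g,f), blue(f,d)
round 3: derive deriv(g,e) via R1 from deriv(g,f), blue(f,e)
round 3: derive deriv(i,h) via R1 from deriv(i,a), blue(a,h)
round 4: derive deriv(g,h) via R1 from deriv(g,a), blue(a,h)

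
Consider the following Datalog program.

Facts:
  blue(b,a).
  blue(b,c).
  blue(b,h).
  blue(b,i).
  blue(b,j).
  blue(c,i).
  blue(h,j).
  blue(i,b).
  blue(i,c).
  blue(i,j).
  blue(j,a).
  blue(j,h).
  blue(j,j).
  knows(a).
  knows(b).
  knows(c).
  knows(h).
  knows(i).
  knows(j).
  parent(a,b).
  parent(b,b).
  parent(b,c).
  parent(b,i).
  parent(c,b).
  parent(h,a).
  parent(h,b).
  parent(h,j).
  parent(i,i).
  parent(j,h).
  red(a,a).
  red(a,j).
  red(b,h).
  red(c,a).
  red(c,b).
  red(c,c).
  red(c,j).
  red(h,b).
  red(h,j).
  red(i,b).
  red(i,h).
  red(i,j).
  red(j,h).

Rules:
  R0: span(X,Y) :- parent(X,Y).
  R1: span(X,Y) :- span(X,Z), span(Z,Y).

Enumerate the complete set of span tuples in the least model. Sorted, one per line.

round 1: derive span(a,b) via R0 from parent(a,b)
round 1: derive span(b,b) via R0 from parent(b,b)
round 1: derive span(b,c) via R0 from parent(b,c)
round 1: derive span(b,i) via R0 from parent(b,i)
round 1: derive span(c,b) via R0 from parent(c,b)
round 1: derive span(h,a) via R0 from parent(h,a)
round 1: derive span(h,b) via R0 from parent(h,b)
round 1: derive span(h,j) via R0 from parent(h,j)
round 1: derive span(i,i) via R0 from parent(i,i)
round 1: derive span(j,h) via R0 from parent(j,h)
round 2: derive span(a,c) via R1 from span(a,b), span(b,c)
round 2: derive span(a,i) via R1 from span(a,b), span(b,i)
round 2: derive span(c,c) via R1 from span(c,b), span(b,c)
round 2: derive span(c,i) via R1 from span(c,b), span(b,i)
round 2: derive span(h,c) via R1 from span(h,b), span(b,c)
round 2: derive span(h,h) via R1 from span(h,j), span(j,h)
round 2: derive span(h,i) via R1 from span(h,b), span(b,i)
round 2: derive span(j,a) via R1 from span(j,h), span(h,a)
round 2: derive span(j,b) via R1 from span(j,h), span(h,b)
round 2: derive span(j,j) via R1 from span(j,h), span(h,j)
round 3: derive span(j,c) via R1 from span(j,a), span(a,c)
round 3: derive span(j,i) via R1 from span(j,a), span(a,i)

span(a,b)
span(a,c)
span(a,i)
span(b,b)
span(b,c)
span(b,i)
span(c,b)
span(c,c)
span(c,i)
span(h,a)
span(h,b)
span(h,c)
span(h,h)
span(h,i)
span(h,j)
span(i,i)
span(j,a)
span(j,b)
span(j,c)
span(j,h)
span(j,i)
span(j,j)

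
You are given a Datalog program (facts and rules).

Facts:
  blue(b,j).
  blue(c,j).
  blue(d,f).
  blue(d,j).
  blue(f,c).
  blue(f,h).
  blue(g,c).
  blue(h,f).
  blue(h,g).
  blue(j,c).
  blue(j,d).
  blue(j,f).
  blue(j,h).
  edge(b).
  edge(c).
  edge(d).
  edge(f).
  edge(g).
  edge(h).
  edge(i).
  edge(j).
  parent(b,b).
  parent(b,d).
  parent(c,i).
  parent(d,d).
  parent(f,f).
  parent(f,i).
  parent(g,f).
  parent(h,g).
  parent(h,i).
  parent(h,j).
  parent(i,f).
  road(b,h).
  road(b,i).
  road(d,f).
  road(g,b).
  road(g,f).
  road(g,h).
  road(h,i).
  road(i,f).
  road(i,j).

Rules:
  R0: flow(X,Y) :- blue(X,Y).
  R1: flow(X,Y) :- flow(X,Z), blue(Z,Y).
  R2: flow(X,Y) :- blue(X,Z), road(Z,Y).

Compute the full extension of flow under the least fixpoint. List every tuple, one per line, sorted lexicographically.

round 1: derive flow(b,j) via R0 from blue(b,j)
round 1: derive flow(c,j) via R0 from blue(c,j)
round 1: derive flow(d,f) via R0 from blue(d,f)
round 1: derive flow(d,j) via R0 from blue(d,j)
round 1: derive flow(f,c) via R0 from blue(f,c)
round 1: derive flow(f,h) via R0 from blue(f,h)
round 1: derive flow(g,c) via R0 from blue(g,c)
round 1: derive flow(h,f) via R0 from blue(h,f)
round 1: derive flow(h,g) via R0 from blue(h,g)
round 1: derive flow(j,c) via R0 from blue(j,c)
round 1: derive flow(j,d) via R0 from blue(j,d)
round 1: derive flow(j,f) via R0 from blue(j,f)
round 1: derive flow(j,h) via R0 from blue(j,h)
round 1: derive flow(f,i) via R2 from blue(f,h), road(h,i)
round 1: derive flow(h,b) via R2 from blue(h,g), road(g,b)
round 1: derive flow(h,h) via R2 from blue(h,g), road(g,h)
round 1: derive flow(j,i) via R2 from blue(j,h), road(h,i)
round 2: derive flow(b,c) via R1 from flow(b,j), blue(j,c)
round 2: derive flow(b,d) via R1 from flow(b,j), blue(j,d)
round 2: derive flow(b,f) via R1 from flow(b,j), blue(j,f)
round 2: derive flow(b,h) via R1 from flow(b,j), blue(j,h)
round 2: derive flow(c,c) via R1 from flow(c,j), blue(j,c)
round 2: derive flow(c,d) via R1 from flow(c,j), blue(j,d)
round 2: derive flow(c,f) via R1 from flow(c,j), blue(j,f)
round 2: derive flow(c,h) via R1 from flow(c,j), blue(j,h)
round 2: derive flow(d,c) via R1 from flow(d,f), blue(f,c)
round 2: derive flow(d,d) via R1 from flow(d,j), blue(j,d)
round 2: derive flow(d,h) via R1 from flow(d,f), blue(f,h)
round 2: derive flow(f,f) via R1 from flow(f,h), blue(h,f)
round 2: derive flow(f,g) via R1 from flow(f,h), blue(h,g)
round 2: derive flow(f,j) via R1 from flow(f,c), blue(c,j)
round 2: derive flow(g,j) via R1 from flow(g,c), blue(c,j)
round 2: derive flow(h,c) via R1 from flow(h,f), blue(f,c)
round 2: derive flow(h,j) via R1 from flow(h,b), blue(b,j)
round 2: derive flow(j,g) via R1 from flow(j,h), blue(h,g)
round 2: derive flow(j,j) via R1 from flow(j,c), blue(c,j)
round 3: derive flow(b,g) via R1 from flow(b,h), blue(h,g)
round 3: derive flow(c,g) via R1 from flow(c,h), blue(h,g)
round 3: derive flow(d,g) via R1 from flow(d,h), blue(h,g)
round 3: derive flow(f,d) via R1 from flow(f,j), blue(j,d)
round 3: derive flow(g,d) via R1 from flow(g,j), blue(j,d)
round 3: derive flow(g,f) via R1 from flow(g,j), blue(j,f)
round 3: derive flow(g,h) via R1 from flow(g,j), blue(j,h)
round 3: derive flow(h,d) via R1 from flow(h,j), blue(j,d)
round 4: derive flow(g,g) via R1 from flow(g,h), blue(h,g)

flow(b,c)
flow(b,d)
flow(b,f)
flow(b,g)
flow(b,h)
flow(b,j)
flow(c,c)
flow(c,d)
flow(c,f)
flow(c,g)
flow(c,h)
flow(c,j)
flow(d,c)
flow(d,d)
flow(d,f)
flow(d,g)
flow(d,h)
flow(d,j)
flow(f,c)
flow(f,d)
flow(f,f)
flow(f,g)
flow(f,h)
flow(f,i)
flow(f,j)
flow(g,c)
flow(g,d)
flow(g,f)
flow(g,g)
flow(g,h)
flow(g,j)
flow(h,b)
flow(h,c)
flow(h,d)
flow(h,f)
flow(h,g)
flow(h,h)
flow(h,j)
flow(j,c)
flow(j,d)
flow(j,f)
flow(j,g)
flow(j,h)
flow(j,i)
flow(j,j)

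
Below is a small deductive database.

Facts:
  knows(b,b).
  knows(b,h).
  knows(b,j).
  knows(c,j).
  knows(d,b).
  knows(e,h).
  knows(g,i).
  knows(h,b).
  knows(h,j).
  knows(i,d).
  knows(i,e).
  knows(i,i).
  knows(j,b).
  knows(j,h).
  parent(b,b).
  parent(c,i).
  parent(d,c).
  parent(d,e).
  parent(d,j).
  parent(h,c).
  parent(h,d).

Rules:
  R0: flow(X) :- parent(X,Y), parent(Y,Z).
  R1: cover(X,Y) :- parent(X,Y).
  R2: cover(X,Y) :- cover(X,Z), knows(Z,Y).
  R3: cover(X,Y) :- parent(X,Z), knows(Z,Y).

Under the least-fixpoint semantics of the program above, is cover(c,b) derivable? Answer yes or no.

round 1: derive cover(b,b) via R1 from parent(b,b)
round 1: derive cover(c,i) via R1 from parent(c,i)
round 1: derive cover(d,c) via R1 from parent(d,c)
round 1: derive cover(d,e) via R1 from parent(d,e)
round 1: derive cover(d,j) via R1 from parent(d,j)
round 1: derive cover(h,c) via R1 from parent(h,c)
round 1: derive cover(h,d) via R1 from parent(h,d)
round 1: derive cover(b,h) via R3 from parent(b,b), knows(b,h)
round 1: derive cover(b,j) via R3 from parent(b,b), knows(b,j)
round 1: derive cover(c,d) via R3 from parent(c,i), knows(i,d)
round 1: derive cover(c,e) via R3 from parent(c,i), knows(i,e)
round 1: derive cover(d,b) via R3 from parent(d,j), knows(j,b)
round 1: derive cover(d,h) via R3 from parent(d,e), knows(e,h)
round 1: derive cover(h,b) via R3 from parent(h,d), knows(d,b)
round 1: derive cover(h,j) via R3 from parent(h,c), knows(c,j)
round 2: derive cover(c,b) via R2 from cover(c,d), knows(d,b)
round 2: derive cover(c,h) via R2 from cover(c,e), knows(e,h)
round 2: derive cover(h,h) via R2 from cover(h,b), knows(b,h)
round 3: derive cover(c,j) via R2 from cover(c,b), knows(b,j)

yes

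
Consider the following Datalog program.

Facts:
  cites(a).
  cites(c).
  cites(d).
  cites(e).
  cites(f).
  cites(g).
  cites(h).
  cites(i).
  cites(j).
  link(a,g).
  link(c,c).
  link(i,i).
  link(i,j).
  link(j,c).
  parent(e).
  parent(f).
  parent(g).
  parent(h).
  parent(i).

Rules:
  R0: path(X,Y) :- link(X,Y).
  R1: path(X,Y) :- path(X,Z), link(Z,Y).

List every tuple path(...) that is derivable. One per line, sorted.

round 1: derive path(a,g) via R0 from link(a,g)
round 1: derive path(c,c) via R0 from link(c,c)
round 1: derive path(i,i) via R0 from link(i,i)
round 1: derive path(i,j) via R0 from link(i,j)
round 1: derive path(j,c) via R0 from link(j,c)
round 2: derive path(i,c) via R1 from path(i,j), link(j,c)

path(a,g)
path(c,c)
path(i,c)
path(i,i)
path(i,j)
path(j,c)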